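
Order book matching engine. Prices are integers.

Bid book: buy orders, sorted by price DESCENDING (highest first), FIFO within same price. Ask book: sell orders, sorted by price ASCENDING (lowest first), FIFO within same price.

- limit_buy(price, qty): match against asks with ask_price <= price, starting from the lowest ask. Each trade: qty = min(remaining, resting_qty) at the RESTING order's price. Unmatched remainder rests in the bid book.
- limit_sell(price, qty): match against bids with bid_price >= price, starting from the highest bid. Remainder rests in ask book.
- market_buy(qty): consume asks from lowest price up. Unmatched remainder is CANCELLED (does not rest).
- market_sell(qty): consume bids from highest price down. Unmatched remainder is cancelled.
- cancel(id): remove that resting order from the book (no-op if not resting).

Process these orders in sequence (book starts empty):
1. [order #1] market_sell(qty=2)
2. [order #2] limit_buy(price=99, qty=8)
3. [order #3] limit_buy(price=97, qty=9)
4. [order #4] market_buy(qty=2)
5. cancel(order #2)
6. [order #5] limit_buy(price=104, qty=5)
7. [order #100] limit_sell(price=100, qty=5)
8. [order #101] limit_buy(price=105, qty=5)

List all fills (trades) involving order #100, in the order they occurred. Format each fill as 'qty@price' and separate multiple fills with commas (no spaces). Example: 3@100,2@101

After op 1 [order #1] market_sell(qty=2): fills=none; bids=[-] asks=[-]
After op 2 [order #2] limit_buy(price=99, qty=8): fills=none; bids=[#2:8@99] asks=[-]
After op 3 [order #3] limit_buy(price=97, qty=9): fills=none; bids=[#2:8@99 #3:9@97] asks=[-]
After op 4 [order #4] market_buy(qty=2): fills=none; bids=[#2:8@99 #3:9@97] asks=[-]
After op 5 cancel(order #2): fills=none; bids=[#3:9@97] asks=[-]
After op 6 [order #5] limit_buy(price=104, qty=5): fills=none; bids=[#5:5@104 #3:9@97] asks=[-]
After op 7 [order #100] limit_sell(price=100, qty=5): fills=#5x#100:5@104; bids=[#3:9@97] asks=[-]
After op 8 [order #101] limit_buy(price=105, qty=5): fills=none; bids=[#101:5@105 #3:9@97] asks=[-]

Answer: 5@104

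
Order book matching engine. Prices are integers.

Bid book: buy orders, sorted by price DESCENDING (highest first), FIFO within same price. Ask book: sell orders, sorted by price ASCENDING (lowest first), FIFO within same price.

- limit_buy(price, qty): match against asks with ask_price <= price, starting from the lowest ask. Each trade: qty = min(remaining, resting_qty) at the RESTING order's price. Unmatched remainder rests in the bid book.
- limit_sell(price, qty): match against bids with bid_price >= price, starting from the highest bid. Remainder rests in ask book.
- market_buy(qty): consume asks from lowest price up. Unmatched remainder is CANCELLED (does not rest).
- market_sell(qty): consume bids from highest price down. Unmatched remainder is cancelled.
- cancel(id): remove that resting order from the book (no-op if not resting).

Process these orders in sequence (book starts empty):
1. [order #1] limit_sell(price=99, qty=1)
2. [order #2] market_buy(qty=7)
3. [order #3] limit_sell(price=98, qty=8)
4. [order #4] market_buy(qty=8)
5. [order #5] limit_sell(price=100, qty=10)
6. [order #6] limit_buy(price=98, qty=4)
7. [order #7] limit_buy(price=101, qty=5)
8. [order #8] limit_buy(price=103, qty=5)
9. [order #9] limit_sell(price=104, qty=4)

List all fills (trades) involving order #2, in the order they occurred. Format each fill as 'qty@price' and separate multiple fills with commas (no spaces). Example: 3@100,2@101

Answer: 1@99

Derivation:
After op 1 [order #1] limit_sell(price=99, qty=1): fills=none; bids=[-] asks=[#1:1@99]
After op 2 [order #2] market_buy(qty=7): fills=#2x#1:1@99; bids=[-] asks=[-]
After op 3 [order #3] limit_sell(price=98, qty=8): fills=none; bids=[-] asks=[#3:8@98]
After op 4 [order #4] market_buy(qty=8): fills=#4x#3:8@98; bids=[-] asks=[-]
After op 5 [order #5] limit_sell(price=100, qty=10): fills=none; bids=[-] asks=[#5:10@100]
After op 6 [order #6] limit_buy(price=98, qty=4): fills=none; bids=[#6:4@98] asks=[#5:10@100]
After op 7 [order #7] limit_buy(price=101, qty=5): fills=#7x#5:5@100; bids=[#6:4@98] asks=[#5:5@100]
After op 8 [order #8] limit_buy(price=103, qty=5): fills=#8x#5:5@100; bids=[#6:4@98] asks=[-]
After op 9 [order #9] limit_sell(price=104, qty=4): fills=none; bids=[#6:4@98] asks=[#9:4@104]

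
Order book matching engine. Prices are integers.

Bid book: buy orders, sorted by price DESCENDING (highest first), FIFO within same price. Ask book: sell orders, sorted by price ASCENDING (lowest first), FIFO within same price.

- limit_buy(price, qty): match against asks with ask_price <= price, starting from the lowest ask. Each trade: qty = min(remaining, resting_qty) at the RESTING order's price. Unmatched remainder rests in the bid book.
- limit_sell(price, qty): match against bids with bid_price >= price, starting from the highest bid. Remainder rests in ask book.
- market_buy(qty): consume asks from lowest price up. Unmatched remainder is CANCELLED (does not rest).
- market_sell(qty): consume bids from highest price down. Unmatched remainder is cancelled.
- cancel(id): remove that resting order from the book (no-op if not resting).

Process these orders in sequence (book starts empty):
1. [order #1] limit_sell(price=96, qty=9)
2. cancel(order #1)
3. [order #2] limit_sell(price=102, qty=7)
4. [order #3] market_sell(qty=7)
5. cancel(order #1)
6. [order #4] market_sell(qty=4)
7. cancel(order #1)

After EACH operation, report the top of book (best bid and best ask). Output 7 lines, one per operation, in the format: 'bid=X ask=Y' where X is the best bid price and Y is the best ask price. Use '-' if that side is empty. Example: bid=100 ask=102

Answer: bid=- ask=96
bid=- ask=-
bid=- ask=102
bid=- ask=102
bid=- ask=102
bid=- ask=102
bid=- ask=102

Derivation:
After op 1 [order #1] limit_sell(price=96, qty=9): fills=none; bids=[-] asks=[#1:9@96]
After op 2 cancel(order #1): fills=none; bids=[-] asks=[-]
After op 3 [order #2] limit_sell(price=102, qty=7): fills=none; bids=[-] asks=[#2:7@102]
After op 4 [order #3] market_sell(qty=7): fills=none; bids=[-] asks=[#2:7@102]
After op 5 cancel(order #1): fills=none; bids=[-] asks=[#2:7@102]
After op 6 [order #4] market_sell(qty=4): fills=none; bids=[-] asks=[#2:7@102]
After op 7 cancel(order #1): fills=none; bids=[-] asks=[#2:7@102]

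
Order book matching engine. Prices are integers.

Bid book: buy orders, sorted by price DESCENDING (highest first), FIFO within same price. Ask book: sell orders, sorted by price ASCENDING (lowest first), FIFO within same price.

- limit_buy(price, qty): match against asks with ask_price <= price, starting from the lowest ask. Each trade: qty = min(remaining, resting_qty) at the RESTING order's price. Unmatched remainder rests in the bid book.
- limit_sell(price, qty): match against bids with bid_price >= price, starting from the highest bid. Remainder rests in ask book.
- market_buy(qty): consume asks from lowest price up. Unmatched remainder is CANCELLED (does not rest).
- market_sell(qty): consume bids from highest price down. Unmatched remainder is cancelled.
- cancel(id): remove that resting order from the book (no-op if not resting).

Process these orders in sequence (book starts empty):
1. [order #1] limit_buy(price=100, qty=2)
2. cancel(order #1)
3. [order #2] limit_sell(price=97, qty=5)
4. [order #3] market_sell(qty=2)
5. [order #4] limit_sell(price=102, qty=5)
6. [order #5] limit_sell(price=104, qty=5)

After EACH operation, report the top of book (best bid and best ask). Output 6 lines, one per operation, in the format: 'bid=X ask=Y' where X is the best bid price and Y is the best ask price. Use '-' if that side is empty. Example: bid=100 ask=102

Answer: bid=100 ask=-
bid=- ask=-
bid=- ask=97
bid=- ask=97
bid=- ask=97
bid=- ask=97

Derivation:
After op 1 [order #1] limit_buy(price=100, qty=2): fills=none; bids=[#1:2@100] asks=[-]
After op 2 cancel(order #1): fills=none; bids=[-] asks=[-]
After op 3 [order #2] limit_sell(price=97, qty=5): fills=none; bids=[-] asks=[#2:5@97]
After op 4 [order #3] market_sell(qty=2): fills=none; bids=[-] asks=[#2:5@97]
After op 5 [order #4] limit_sell(price=102, qty=5): fills=none; bids=[-] asks=[#2:5@97 #4:5@102]
After op 6 [order #5] limit_sell(price=104, qty=5): fills=none; bids=[-] asks=[#2:5@97 #4:5@102 #5:5@104]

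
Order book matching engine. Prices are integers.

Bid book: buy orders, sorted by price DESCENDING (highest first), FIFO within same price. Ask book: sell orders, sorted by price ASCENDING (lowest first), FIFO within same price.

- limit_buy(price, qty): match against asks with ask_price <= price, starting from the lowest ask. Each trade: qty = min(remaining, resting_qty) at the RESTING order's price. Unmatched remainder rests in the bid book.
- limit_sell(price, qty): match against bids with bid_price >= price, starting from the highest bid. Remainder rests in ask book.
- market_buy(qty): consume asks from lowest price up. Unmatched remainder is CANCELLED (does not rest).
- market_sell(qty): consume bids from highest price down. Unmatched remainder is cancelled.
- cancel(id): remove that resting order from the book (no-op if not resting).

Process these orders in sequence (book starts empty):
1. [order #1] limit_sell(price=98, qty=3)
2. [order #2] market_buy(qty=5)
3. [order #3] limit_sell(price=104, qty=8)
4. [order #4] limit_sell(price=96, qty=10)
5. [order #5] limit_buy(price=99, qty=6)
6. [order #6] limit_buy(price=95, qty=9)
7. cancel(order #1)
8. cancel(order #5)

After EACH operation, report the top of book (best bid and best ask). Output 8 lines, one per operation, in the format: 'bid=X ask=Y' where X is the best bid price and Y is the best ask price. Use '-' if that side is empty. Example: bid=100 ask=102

After op 1 [order #1] limit_sell(price=98, qty=3): fills=none; bids=[-] asks=[#1:3@98]
After op 2 [order #2] market_buy(qty=5): fills=#2x#1:3@98; bids=[-] asks=[-]
After op 3 [order #3] limit_sell(price=104, qty=8): fills=none; bids=[-] asks=[#3:8@104]
After op 4 [order #4] limit_sell(price=96, qty=10): fills=none; bids=[-] asks=[#4:10@96 #3:8@104]
After op 5 [order #5] limit_buy(price=99, qty=6): fills=#5x#4:6@96; bids=[-] asks=[#4:4@96 #3:8@104]
After op 6 [order #6] limit_buy(price=95, qty=9): fills=none; bids=[#6:9@95] asks=[#4:4@96 #3:8@104]
After op 7 cancel(order #1): fills=none; bids=[#6:9@95] asks=[#4:4@96 #3:8@104]
After op 8 cancel(order #5): fills=none; bids=[#6:9@95] asks=[#4:4@96 #3:8@104]

Answer: bid=- ask=98
bid=- ask=-
bid=- ask=104
bid=- ask=96
bid=- ask=96
bid=95 ask=96
bid=95 ask=96
bid=95 ask=96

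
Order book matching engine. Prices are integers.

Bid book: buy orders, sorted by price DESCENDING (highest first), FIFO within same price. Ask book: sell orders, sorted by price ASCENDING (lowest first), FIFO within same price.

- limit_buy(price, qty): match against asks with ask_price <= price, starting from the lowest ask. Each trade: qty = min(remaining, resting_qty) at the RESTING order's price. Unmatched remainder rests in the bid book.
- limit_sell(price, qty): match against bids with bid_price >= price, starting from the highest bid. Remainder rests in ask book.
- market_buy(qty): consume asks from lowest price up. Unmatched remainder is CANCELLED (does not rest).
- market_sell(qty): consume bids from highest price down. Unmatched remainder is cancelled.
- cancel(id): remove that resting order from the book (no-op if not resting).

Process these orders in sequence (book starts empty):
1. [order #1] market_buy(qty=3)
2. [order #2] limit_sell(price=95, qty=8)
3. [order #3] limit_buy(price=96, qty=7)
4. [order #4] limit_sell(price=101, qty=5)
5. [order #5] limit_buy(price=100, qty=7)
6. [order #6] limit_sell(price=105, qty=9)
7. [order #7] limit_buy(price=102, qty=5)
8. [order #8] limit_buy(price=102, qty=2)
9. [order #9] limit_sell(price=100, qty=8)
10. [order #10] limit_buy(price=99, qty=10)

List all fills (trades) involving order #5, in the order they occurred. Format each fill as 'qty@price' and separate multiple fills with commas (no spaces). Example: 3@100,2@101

Answer: 1@95,6@100

Derivation:
After op 1 [order #1] market_buy(qty=3): fills=none; bids=[-] asks=[-]
After op 2 [order #2] limit_sell(price=95, qty=8): fills=none; bids=[-] asks=[#2:8@95]
After op 3 [order #3] limit_buy(price=96, qty=7): fills=#3x#2:7@95; bids=[-] asks=[#2:1@95]
After op 4 [order #4] limit_sell(price=101, qty=5): fills=none; bids=[-] asks=[#2:1@95 #4:5@101]
After op 5 [order #5] limit_buy(price=100, qty=7): fills=#5x#2:1@95; bids=[#5:6@100] asks=[#4:5@101]
After op 6 [order #6] limit_sell(price=105, qty=9): fills=none; bids=[#5:6@100] asks=[#4:5@101 #6:9@105]
After op 7 [order #7] limit_buy(price=102, qty=5): fills=#7x#4:5@101; bids=[#5:6@100] asks=[#6:9@105]
After op 8 [order #8] limit_buy(price=102, qty=2): fills=none; bids=[#8:2@102 #5:6@100] asks=[#6:9@105]
After op 9 [order #9] limit_sell(price=100, qty=8): fills=#8x#9:2@102 #5x#9:6@100; bids=[-] asks=[#6:9@105]
After op 10 [order #10] limit_buy(price=99, qty=10): fills=none; bids=[#10:10@99] asks=[#6:9@105]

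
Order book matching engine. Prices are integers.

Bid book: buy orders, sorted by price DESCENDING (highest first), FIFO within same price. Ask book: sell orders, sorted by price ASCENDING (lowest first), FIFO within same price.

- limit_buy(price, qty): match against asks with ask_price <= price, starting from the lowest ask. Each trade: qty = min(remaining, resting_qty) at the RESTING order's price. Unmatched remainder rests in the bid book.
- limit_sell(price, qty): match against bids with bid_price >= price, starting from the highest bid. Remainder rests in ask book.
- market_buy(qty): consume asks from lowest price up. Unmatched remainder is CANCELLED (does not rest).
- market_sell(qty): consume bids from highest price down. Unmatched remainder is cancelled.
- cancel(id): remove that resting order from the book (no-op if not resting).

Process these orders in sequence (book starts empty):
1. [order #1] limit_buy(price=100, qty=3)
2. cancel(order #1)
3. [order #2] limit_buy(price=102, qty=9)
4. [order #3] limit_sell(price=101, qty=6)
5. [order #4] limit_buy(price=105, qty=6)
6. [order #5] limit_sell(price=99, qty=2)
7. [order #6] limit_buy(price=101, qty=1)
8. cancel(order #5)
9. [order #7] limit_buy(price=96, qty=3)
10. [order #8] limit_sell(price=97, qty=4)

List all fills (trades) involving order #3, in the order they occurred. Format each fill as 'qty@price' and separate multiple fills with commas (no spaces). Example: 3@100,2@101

Answer: 6@102

Derivation:
After op 1 [order #1] limit_buy(price=100, qty=3): fills=none; bids=[#1:3@100] asks=[-]
After op 2 cancel(order #1): fills=none; bids=[-] asks=[-]
After op 3 [order #2] limit_buy(price=102, qty=9): fills=none; bids=[#2:9@102] asks=[-]
After op 4 [order #3] limit_sell(price=101, qty=6): fills=#2x#3:6@102; bids=[#2:3@102] asks=[-]
After op 5 [order #4] limit_buy(price=105, qty=6): fills=none; bids=[#4:6@105 #2:3@102] asks=[-]
After op 6 [order #5] limit_sell(price=99, qty=2): fills=#4x#5:2@105; bids=[#4:4@105 #2:3@102] asks=[-]
After op 7 [order #6] limit_buy(price=101, qty=1): fills=none; bids=[#4:4@105 #2:3@102 #6:1@101] asks=[-]
After op 8 cancel(order #5): fills=none; bids=[#4:4@105 #2:3@102 #6:1@101] asks=[-]
After op 9 [order #7] limit_buy(price=96, qty=3): fills=none; bids=[#4:4@105 #2:3@102 #6:1@101 #7:3@96] asks=[-]
After op 10 [order #8] limit_sell(price=97, qty=4): fills=#4x#8:4@105; bids=[#2:3@102 #6:1@101 #7:3@96] asks=[-]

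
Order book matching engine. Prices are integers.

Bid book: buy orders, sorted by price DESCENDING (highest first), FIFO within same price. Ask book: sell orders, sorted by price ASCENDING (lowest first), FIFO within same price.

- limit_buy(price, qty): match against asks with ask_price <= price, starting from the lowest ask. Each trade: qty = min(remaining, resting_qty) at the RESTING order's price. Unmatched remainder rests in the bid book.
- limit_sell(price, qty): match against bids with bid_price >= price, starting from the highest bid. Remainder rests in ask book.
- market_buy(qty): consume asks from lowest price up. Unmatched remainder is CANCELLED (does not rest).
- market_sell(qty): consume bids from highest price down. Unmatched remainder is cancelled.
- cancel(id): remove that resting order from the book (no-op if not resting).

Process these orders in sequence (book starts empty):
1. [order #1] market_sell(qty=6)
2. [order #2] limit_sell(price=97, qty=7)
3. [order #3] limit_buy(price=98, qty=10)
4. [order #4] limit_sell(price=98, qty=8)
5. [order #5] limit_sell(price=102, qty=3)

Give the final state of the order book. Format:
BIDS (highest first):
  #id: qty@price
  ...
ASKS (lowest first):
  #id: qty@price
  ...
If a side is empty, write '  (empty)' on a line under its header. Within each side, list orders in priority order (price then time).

After op 1 [order #1] market_sell(qty=6): fills=none; bids=[-] asks=[-]
After op 2 [order #2] limit_sell(price=97, qty=7): fills=none; bids=[-] asks=[#2:7@97]
After op 3 [order #3] limit_buy(price=98, qty=10): fills=#3x#2:7@97; bids=[#3:3@98] asks=[-]
After op 4 [order #4] limit_sell(price=98, qty=8): fills=#3x#4:3@98; bids=[-] asks=[#4:5@98]
After op 5 [order #5] limit_sell(price=102, qty=3): fills=none; bids=[-] asks=[#4:5@98 #5:3@102]

Answer: BIDS (highest first):
  (empty)
ASKS (lowest first):
  #4: 5@98
  #5: 3@102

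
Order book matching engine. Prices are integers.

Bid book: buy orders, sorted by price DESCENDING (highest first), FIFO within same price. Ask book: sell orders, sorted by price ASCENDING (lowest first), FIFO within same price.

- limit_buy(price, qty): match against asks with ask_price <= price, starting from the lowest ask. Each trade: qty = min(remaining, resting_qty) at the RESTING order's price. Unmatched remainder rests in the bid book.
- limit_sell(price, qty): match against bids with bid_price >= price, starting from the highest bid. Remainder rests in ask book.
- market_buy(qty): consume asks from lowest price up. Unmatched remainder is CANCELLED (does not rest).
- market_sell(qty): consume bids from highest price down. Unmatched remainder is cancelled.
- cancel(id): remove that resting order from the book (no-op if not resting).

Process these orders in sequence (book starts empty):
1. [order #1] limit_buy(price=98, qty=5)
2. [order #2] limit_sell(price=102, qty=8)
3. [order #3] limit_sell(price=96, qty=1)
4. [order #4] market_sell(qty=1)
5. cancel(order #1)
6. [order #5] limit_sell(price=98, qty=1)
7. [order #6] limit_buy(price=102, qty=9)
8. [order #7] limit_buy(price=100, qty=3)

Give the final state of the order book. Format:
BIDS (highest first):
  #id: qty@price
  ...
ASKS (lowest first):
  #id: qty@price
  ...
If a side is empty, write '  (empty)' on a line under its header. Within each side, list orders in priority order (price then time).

After op 1 [order #1] limit_buy(price=98, qty=5): fills=none; bids=[#1:5@98] asks=[-]
After op 2 [order #2] limit_sell(price=102, qty=8): fills=none; bids=[#1:5@98] asks=[#2:8@102]
After op 3 [order #3] limit_sell(price=96, qty=1): fills=#1x#3:1@98; bids=[#1:4@98] asks=[#2:8@102]
After op 4 [order #4] market_sell(qty=1): fills=#1x#4:1@98; bids=[#1:3@98] asks=[#2:8@102]
After op 5 cancel(order #1): fills=none; bids=[-] asks=[#2:8@102]
After op 6 [order #5] limit_sell(price=98, qty=1): fills=none; bids=[-] asks=[#5:1@98 #2:8@102]
After op 7 [order #6] limit_buy(price=102, qty=9): fills=#6x#5:1@98 #6x#2:8@102; bids=[-] asks=[-]
After op 8 [order #7] limit_buy(price=100, qty=3): fills=none; bids=[#7:3@100] asks=[-]

Answer: BIDS (highest first):
  #7: 3@100
ASKS (lowest first):
  (empty)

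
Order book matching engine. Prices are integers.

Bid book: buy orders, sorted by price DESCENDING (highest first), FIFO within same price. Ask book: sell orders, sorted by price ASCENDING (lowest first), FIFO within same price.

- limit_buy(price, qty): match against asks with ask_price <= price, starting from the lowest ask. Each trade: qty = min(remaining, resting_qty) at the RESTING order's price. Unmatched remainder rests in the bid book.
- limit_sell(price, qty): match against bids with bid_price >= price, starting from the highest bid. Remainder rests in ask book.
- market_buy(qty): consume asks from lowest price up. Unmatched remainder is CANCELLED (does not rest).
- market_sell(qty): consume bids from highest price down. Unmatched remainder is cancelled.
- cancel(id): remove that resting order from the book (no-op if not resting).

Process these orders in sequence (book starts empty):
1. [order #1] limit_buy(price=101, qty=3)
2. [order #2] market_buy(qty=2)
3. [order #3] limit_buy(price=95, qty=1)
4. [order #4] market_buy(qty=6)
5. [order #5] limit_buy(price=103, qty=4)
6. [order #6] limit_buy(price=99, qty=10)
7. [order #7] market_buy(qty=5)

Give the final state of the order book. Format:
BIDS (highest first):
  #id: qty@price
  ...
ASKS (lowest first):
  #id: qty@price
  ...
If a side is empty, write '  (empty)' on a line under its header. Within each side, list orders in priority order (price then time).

Answer: BIDS (highest first):
  #5: 4@103
  #1: 3@101
  #6: 10@99
  #3: 1@95
ASKS (lowest first):
  (empty)

Derivation:
After op 1 [order #1] limit_buy(price=101, qty=3): fills=none; bids=[#1:3@101] asks=[-]
After op 2 [order #2] market_buy(qty=2): fills=none; bids=[#1:3@101] asks=[-]
After op 3 [order #3] limit_buy(price=95, qty=1): fills=none; bids=[#1:3@101 #3:1@95] asks=[-]
After op 4 [order #4] market_buy(qty=6): fills=none; bids=[#1:3@101 #3:1@95] asks=[-]
After op 5 [order #5] limit_buy(price=103, qty=4): fills=none; bids=[#5:4@103 #1:3@101 #3:1@95] asks=[-]
After op 6 [order #6] limit_buy(price=99, qty=10): fills=none; bids=[#5:4@103 #1:3@101 #6:10@99 #3:1@95] asks=[-]
After op 7 [order #7] market_buy(qty=5): fills=none; bids=[#5:4@103 #1:3@101 #6:10@99 #3:1@95] asks=[-]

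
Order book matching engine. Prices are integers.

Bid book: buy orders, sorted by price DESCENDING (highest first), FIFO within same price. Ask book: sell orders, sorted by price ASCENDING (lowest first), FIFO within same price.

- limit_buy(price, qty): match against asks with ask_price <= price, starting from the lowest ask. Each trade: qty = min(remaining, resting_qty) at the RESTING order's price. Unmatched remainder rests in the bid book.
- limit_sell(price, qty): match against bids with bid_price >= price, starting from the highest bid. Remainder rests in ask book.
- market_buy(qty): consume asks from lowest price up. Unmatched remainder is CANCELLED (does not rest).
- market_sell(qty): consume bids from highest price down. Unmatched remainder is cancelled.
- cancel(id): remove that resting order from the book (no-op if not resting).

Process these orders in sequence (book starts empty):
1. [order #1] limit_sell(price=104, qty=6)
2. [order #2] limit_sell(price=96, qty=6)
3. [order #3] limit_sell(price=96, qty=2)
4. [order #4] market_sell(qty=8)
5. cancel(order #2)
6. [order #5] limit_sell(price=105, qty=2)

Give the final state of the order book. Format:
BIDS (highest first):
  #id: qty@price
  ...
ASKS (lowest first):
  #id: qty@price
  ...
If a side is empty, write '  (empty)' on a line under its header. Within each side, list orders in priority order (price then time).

Answer: BIDS (highest first):
  (empty)
ASKS (lowest first):
  #3: 2@96
  #1: 6@104
  #5: 2@105

Derivation:
After op 1 [order #1] limit_sell(price=104, qty=6): fills=none; bids=[-] asks=[#1:6@104]
After op 2 [order #2] limit_sell(price=96, qty=6): fills=none; bids=[-] asks=[#2:6@96 #1:6@104]
After op 3 [order #3] limit_sell(price=96, qty=2): fills=none; bids=[-] asks=[#2:6@96 #3:2@96 #1:6@104]
After op 4 [order #4] market_sell(qty=8): fills=none; bids=[-] asks=[#2:6@96 #3:2@96 #1:6@104]
After op 5 cancel(order #2): fills=none; bids=[-] asks=[#3:2@96 #1:6@104]
After op 6 [order #5] limit_sell(price=105, qty=2): fills=none; bids=[-] asks=[#3:2@96 #1:6@104 #5:2@105]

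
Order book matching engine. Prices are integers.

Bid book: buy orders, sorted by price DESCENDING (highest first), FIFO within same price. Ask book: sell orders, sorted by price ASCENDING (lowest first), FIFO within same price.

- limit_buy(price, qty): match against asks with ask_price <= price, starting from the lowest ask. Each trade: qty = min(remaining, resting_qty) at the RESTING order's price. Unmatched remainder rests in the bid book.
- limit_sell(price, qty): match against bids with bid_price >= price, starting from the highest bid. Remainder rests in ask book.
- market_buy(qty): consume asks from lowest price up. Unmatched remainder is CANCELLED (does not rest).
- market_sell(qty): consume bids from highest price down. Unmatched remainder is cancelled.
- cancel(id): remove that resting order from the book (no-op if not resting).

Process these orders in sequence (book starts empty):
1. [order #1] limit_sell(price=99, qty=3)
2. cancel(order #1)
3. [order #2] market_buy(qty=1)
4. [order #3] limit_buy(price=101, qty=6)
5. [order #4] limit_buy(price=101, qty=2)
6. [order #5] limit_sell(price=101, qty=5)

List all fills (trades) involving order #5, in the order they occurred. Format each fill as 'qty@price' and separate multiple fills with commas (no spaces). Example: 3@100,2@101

After op 1 [order #1] limit_sell(price=99, qty=3): fills=none; bids=[-] asks=[#1:3@99]
After op 2 cancel(order #1): fills=none; bids=[-] asks=[-]
After op 3 [order #2] market_buy(qty=1): fills=none; bids=[-] asks=[-]
After op 4 [order #3] limit_buy(price=101, qty=6): fills=none; bids=[#3:6@101] asks=[-]
After op 5 [order #4] limit_buy(price=101, qty=2): fills=none; bids=[#3:6@101 #4:2@101] asks=[-]
After op 6 [order #5] limit_sell(price=101, qty=5): fills=#3x#5:5@101; bids=[#3:1@101 #4:2@101] asks=[-]

Answer: 5@101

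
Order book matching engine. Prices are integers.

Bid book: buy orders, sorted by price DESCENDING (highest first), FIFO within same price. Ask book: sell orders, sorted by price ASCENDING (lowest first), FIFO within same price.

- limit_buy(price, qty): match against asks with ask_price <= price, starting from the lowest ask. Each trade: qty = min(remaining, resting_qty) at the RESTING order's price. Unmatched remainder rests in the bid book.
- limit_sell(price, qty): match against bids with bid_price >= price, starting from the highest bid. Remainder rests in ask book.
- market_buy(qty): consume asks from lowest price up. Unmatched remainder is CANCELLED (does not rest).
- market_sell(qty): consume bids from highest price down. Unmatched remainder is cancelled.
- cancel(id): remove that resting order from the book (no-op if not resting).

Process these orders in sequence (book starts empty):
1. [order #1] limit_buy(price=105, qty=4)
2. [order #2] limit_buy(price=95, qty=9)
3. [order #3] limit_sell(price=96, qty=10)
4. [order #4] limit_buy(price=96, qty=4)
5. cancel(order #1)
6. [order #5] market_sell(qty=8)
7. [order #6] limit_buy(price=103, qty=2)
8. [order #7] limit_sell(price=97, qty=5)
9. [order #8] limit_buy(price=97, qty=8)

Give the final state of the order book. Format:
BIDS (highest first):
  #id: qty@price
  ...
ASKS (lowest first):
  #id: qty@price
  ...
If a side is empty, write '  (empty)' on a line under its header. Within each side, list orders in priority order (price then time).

Answer: BIDS (highest first):
  #8: 3@97
  #2: 1@95
ASKS (lowest first):
  (empty)

Derivation:
After op 1 [order #1] limit_buy(price=105, qty=4): fills=none; bids=[#1:4@105] asks=[-]
After op 2 [order #2] limit_buy(price=95, qty=9): fills=none; bids=[#1:4@105 #2:9@95] asks=[-]
After op 3 [order #3] limit_sell(price=96, qty=10): fills=#1x#3:4@105; bids=[#2:9@95] asks=[#3:6@96]
After op 4 [order #4] limit_buy(price=96, qty=4): fills=#4x#3:4@96; bids=[#2:9@95] asks=[#3:2@96]
After op 5 cancel(order #1): fills=none; bids=[#2:9@95] asks=[#3:2@96]
After op 6 [order #5] market_sell(qty=8): fills=#2x#5:8@95; bids=[#2:1@95] asks=[#3:2@96]
After op 7 [order #6] limit_buy(price=103, qty=2): fills=#6x#3:2@96; bids=[#2:1@95] asks=[-]
After op 8 [order #7] limit_sell(price=97, qty=5): fills=none; bids=[#2:1@95] asks=[#7:5@97]
After op 9 [order #8] limit_buy(price=97, qty=8): fills=#8x#7:5@97; bids=[#8:3@97 #2:1@95] asks=[-]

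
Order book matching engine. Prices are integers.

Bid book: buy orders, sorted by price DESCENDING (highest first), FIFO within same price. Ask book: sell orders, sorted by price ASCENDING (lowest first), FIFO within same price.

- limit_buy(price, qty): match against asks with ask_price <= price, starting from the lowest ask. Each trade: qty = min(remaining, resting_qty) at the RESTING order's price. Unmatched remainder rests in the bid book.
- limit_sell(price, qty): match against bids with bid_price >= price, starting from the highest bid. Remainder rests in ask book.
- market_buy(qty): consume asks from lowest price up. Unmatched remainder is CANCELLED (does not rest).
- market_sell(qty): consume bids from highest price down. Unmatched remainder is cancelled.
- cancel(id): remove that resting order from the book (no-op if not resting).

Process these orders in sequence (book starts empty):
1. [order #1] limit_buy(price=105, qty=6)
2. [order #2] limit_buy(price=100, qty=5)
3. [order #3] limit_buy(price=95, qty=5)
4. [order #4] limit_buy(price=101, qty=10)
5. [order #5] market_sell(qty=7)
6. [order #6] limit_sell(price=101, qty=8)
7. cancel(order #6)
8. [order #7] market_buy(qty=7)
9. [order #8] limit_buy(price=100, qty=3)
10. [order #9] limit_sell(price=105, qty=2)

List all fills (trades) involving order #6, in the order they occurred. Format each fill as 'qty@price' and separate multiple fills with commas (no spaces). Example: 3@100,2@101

Answer: 8@101

Derivation:
After op 1 [order #1] limit_buy(price=105, qty=6): fills=none; bids=[#1:6@105] asks=[-]
After op 2 [order #2] limit_buy(price=100, qty=5): fills=none; bids=[#1:6@105 #2:5@100] asks=[-]
After op 3 [order #3] limit_buy(price=95, qty=5): fills=none; bids=[#1:6@105 #2:5@100 #3:5@95] asks=[-]
After op 4 [order #4] limit_buy(price=101, qty=10): fills=none; bids=[#1:6@105 #4:10@101 #2:5@100 #3:5@95] asks=[-]
After op 5 [order #5] market_sell(qty=7): fills=#1x#5:6@105 #4x#5:1@101; bids=[#4:9@101 #2:5@100 #3:5@95] asks=[-]
After op 6 [order #6] limit_sell(price=101, qty=8): fills=#4x#6:8@101; bids=[#4:1@101 #2:5@100 #3:5@95] asks=[-]
After op 7 cancel(order #6): fills=none; bids=[#4:1@101 #2:5@100 #3:5@95] asks=[-]
After op 8 [order #7] market_buy(qty=7): fills=none; bids=[#4:1@101 #2:5@100 #3:5@95] asks=[-]
After op 9 [order #8] limit_buy(price=100, qty=3): fills=none; bids=[#4:1@101 #2:5@100 #8:3@100 #3:5@95] asks=[-]
After op 10 [order #9] limit_sell(price=105, qty=2): fills=none; bids=[#4:1@101 #2:5@100 #8:3@100 #3:5@95] asks=[#9:2@105]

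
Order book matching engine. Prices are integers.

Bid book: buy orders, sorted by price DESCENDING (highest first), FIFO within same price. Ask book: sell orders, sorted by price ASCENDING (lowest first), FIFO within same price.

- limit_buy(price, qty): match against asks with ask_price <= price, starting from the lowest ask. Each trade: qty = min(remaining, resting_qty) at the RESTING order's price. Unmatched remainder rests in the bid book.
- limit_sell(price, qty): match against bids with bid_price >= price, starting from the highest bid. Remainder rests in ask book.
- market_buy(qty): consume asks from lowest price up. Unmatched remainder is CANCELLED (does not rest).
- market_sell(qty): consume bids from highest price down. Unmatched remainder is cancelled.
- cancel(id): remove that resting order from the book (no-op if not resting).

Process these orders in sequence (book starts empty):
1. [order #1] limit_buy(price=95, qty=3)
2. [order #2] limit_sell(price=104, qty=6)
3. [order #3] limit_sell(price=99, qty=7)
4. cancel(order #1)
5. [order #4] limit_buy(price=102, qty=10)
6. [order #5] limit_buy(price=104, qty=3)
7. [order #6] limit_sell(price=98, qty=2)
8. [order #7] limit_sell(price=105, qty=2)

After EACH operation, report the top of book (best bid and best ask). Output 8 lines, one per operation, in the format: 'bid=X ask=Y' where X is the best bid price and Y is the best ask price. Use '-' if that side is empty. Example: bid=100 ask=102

Answer: bid=95 ask=-
bid=95 ask=104
bid=95 ask=99
bid=- ask=99
bid=102 ask=104
bid=102 ask=104
bid=102 ask=104
bid=102 ask=104

Derivation:
After op 1 [order #1] limit_buy(price=95, qty=3): fills=none; bids=[#1:3@95] asks=[-]
After op 2 [order #2] limit_sell(price=104, qty=6): fills=none; bids=[#1:3@95] asks=[#2:6@104]
After op 3 [order #3] limit_sell(price=99, qty=7): fills=none; bids=[#1:3@95] asks=[#3:7@99 #2:6@104]
After op 4 cancel(order #1): fills=none; bids=[-] asks=[#3:7@99 #2:6@104]
After op 5 [order #4] limit_buy(price=102, qty=10): fills=#4x#3:7@99; bids=[#4:3@102] asks=[#2:6@104]
After op 6 [order #5] limit_buy(price=104, qty=3): fills=#5x#2:3@104; bids=[#4:3@102] asks=[#2:3@104]
After op 7 [order #6] limit_sell(price=98, qty=2): fills=#4x#6:2@102; bids=[#4:1@102] asks=[#2:3@104]
After op 8 [order #7] limit_sell(price=105, qty=2): fills=none; bids=[#4:1@102] asks=[#2:3@104 #7:2@105]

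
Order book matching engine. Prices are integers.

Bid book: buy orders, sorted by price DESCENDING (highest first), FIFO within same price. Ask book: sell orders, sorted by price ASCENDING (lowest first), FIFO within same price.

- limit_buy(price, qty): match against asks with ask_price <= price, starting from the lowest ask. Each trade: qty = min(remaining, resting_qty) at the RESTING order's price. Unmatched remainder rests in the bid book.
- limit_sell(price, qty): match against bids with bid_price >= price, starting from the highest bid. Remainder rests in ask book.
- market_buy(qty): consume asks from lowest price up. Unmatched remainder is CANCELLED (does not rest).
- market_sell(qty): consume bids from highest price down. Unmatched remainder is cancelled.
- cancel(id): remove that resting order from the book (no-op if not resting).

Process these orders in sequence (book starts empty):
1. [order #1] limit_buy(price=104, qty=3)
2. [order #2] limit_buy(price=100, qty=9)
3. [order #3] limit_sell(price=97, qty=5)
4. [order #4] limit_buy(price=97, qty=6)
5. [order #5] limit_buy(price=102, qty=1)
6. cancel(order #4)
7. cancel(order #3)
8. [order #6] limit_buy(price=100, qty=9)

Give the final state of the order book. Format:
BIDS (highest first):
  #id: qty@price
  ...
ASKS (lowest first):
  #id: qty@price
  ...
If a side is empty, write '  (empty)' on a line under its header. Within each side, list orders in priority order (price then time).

After op 1 [order #1] limit_buy(price=104, qty=3): fills=none; bids=[#1:3@104] asks=[-]
After op 2 [order #2] limit_buy(price=100, qty=9): fills=none; bids=[#1:3@104 #2:9@100] asks=[-]
After op 3 [order #3] limit_sell(price=97, qty=5): fills=#1x#3:3@104 #2x#3:2@100; bids=[#2:7@100] asks=[-]
After op 4 [order #4] limit_buy(price=97, qty=6): fills=none; bids=[#2:7@100 #4:6@97] asks=[-]
After op 5 [order #5] limit_buy(price=102, qty=1): fills=none; bids=[#5:1@102 #2:7@100 #4:6@97] asks=[-]
After op 6 cancel(order #4): fills=none; bids=[#5:1@102 #2:7@100] asks=[-]
After op 7 cancel(order #3): fills=none; bids=[#5:1@102 #2:7@100] asks=[-]
After op 8 [order #6] limit_buy(price=100, qty=9): fills=none; bids=[#5:1@102 #2:7@100 #6:9@100] asks=[-]

Answer: BIDS (highest first):
  #5: 1@102
  #2: 7@100
  #6: 9@100
ASKS (lowest first):
  (empty)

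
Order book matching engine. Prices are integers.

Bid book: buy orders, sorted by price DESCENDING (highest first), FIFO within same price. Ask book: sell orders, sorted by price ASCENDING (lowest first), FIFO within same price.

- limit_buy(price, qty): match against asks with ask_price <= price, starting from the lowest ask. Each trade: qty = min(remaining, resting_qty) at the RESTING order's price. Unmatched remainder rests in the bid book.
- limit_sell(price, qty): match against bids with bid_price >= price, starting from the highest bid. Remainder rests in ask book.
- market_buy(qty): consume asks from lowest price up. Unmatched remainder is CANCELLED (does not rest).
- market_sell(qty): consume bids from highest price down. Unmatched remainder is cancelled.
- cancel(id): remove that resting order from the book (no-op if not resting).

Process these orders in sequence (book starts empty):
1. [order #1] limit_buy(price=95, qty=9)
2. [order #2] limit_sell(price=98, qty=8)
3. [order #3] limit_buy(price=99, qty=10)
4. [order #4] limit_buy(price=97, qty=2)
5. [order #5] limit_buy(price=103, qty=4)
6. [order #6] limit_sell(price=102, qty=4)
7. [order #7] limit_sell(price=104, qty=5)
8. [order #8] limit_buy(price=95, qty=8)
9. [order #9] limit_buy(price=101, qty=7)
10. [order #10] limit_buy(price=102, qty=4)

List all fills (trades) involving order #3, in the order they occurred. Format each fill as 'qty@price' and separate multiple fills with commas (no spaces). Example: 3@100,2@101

Answer: 8@98

Derivation:
After op 1 [order #1] limit_buy(price=95, qty=9): fills=none; bids=[#1:9@95] asks=[-]
After op 2 [order #2] limit_sell(price=98, qty=8): fills=none; bids=[#1:9@95] asks=[#2:8@98]
After op 3 [order #3] limit_buy(price=99, qty=10): fills=#3x#2:8@98; bids=[#3:2@99 #1:9@95] asks=[-]
After op 4 [order #4] limit_buy(price=97, qty=2): fills=none; bids=[#3:2@99 #4:2@97 #1:9@95] asks=[-]
After op 5 [order #5] limit_buy(price=103, qty=4): fills=none; bids=[#5:4@103 #3:2@99 #4:2@97 #1:9@95] asks=[-]
After op 6 [order #6] limit_sell(price=102, qty=4): fills=#5x#6:4@103; bids=[#3:2@99 #4:2@97 #1:9@95] asks=[-]
After op 7 [order #7] limit_sell(price=104, qty=5): fills=none; bids=[#3:2@99 #4:2@97 #1:9@95] asks=[#7:5@104]
After op 8 [order #8] limit_buy(price=95, qty=8): fills=none; bids=[#3:2@99 #4:2@97 #1:9@95 #8:8@95] asks=[#7:5@104]
After op 9 [order #9] limit_buy(price=101, qty=7): fills=none; bids=[#9:7@101 #3:2@99 #4:2@97 #1:9@95 #8:8@95] asks=[#7:5@104]
After op 10 [order #10] limit_buy(price=102, qty=4): fills=none; bids=[#10:4@102 #9:7@101 #3:2@99 #4:2@97 #1:9@95 #8:8@95] asks=[#7:5@104]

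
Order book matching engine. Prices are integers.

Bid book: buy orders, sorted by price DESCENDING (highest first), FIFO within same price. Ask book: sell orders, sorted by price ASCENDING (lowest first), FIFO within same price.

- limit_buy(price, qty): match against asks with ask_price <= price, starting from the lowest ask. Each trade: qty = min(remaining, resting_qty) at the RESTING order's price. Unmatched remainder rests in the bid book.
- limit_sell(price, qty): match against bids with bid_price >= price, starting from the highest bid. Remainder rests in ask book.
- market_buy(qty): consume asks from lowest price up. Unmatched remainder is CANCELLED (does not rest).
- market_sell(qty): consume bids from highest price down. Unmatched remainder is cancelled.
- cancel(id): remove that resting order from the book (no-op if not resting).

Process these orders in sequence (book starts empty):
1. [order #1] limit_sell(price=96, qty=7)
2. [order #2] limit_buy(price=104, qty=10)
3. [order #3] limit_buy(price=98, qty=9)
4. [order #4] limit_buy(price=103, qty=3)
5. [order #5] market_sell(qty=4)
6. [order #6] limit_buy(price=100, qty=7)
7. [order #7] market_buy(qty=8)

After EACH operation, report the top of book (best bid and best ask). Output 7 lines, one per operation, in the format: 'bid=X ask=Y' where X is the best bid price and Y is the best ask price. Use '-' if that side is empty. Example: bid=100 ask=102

After op 1 [order #1] limit_sell(price=96, qty=7): fills=none; bids=[-] asks=[#1:7@96]
After op 2 [order #2] limit_buy(price=104, qty=10): fills=#2x#1:7@96; bids=[#2:3@104] asks=[-]
After op 3 [order #3] limit_buy(price=98, qty=9): fills=none; bids=[#2:3@104 #3:9@98] asks=[-]
After op 4 [order #4] limit_buy(price=103, qty=3): fills=none; bids=[#2:3@104 #4:3@103 #3:9@98] asks=[-]
After op 5 [order #5] market_sell(qty=4): fills=#2x#5:3@104 #4x#5:1@103; bids=[#4:2@103 #3:9@98] asks=[-]
After op 6 [order #6] limit_buy(price=100, qty=7): fills=none; bids=[#4:2@103 #6:7@100 #3:9@98] asks=[-]
After op 7 [order #7] market_buy(qty=8): fills=none; bids=[#4:2@103 #6:7@100 #3:9@98] asks=[-]

Answer: bid=- ask=96
bid=104 ask=-
bid=104 ask=-
bid=104 ask=-
bid=103 ask=-
bid=103 ask=-
bid=103 ask=-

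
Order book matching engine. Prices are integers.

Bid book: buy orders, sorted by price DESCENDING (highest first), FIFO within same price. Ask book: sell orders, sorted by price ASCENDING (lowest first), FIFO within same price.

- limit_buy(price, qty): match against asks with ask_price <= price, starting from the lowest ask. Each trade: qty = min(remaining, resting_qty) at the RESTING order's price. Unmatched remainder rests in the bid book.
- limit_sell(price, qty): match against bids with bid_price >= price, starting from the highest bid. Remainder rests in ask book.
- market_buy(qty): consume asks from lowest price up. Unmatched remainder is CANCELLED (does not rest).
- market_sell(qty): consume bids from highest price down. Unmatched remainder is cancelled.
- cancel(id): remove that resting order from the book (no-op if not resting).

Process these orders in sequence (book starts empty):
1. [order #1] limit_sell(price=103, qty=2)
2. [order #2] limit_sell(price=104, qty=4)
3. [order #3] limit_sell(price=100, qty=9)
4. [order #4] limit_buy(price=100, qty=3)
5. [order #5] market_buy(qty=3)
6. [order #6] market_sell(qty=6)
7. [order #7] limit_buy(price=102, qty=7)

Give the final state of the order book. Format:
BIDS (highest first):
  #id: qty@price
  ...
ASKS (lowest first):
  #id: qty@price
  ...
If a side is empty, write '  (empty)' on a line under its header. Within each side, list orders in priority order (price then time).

Answer: BIDS (highest first):
  #7: 4@102
ASKS (lowest first):
  #1: 2@103
  #2: 4@104

Derivation:
After op 1 [order #1] limit_sell(price=103, qty=2): fills=none; bids=[-] asks=[#1:2@103]
After op 2 [order #2] limit_sell(price=104, qty=4): fills=none; bids=[-] asks=[#1:2@103 #2:4@104]
After op 3 [order #3] limit_sell(price=100, qty=9): fills=none; bids=[-] asks=[#3:9@100 #1:2@103 #2:4@104]
After op 4 [order #4] limit_buy(price=100, qty=3): fills=#4x#3:3@100; bids=[-] asks=[#3:6@100 #1:2@103 #2:4@104]
After op 5 [order #5] market_buy(qty=3): fills=#5x#3:3@100; bids=[-] asks=[#3:3@100 #1:2@103 #2:4@104]
After op 6 [order #6] market_sell(qty=6): fills=none; bids=[-] asks=[#3:3@100 #1:2@103 #2:4@104]
After op 7 [order #7] limit_buy(price=102, qty=7): fills=#7x#3:3@100; bids=[#7:4@102] asks=[#1:2@103 #2:4@104]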